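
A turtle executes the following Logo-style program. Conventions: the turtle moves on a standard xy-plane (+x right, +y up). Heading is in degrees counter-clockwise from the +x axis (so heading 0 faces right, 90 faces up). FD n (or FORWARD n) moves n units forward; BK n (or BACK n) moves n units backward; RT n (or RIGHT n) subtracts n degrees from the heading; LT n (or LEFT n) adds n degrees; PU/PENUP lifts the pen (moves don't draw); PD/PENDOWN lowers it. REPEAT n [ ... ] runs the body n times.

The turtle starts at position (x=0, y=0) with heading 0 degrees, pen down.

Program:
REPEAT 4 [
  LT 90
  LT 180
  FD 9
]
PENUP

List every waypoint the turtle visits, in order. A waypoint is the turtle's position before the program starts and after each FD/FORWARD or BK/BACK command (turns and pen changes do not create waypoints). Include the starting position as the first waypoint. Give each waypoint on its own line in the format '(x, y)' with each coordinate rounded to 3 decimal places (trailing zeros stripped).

Executing turtle program step by step:
Start: pos=(0,0), heading=0, pen down
REPEAT 4 [
  -- iteration 1/4 --
  LT 90: heading 0 -> 90
  LT 180: heading 90 -> 270
  FD 9: (0,0) -> (0,-9) [heading=270, draw]
  -- iteration 2/4 --
  LT 90: heading 270 -> 0
  LT 180: heading 0 -> 180
  FD 9: (0,-9) -> (-9,-9) [heading=180, draw]
  -- iteration 3/4 --
  LT 90: heading 180 -> 270
  LT 180: heading 270 -> 90
  FD 9: (-9,-9) -> (-9,0) [heading=90, draw]
  -- iteration 4/4 --
  LT 90: heading 90 -> 180
  LT 180: heading 180 -> 0
  FD 9: (-9,0) -> (0,0) [heading=0, draw]
]
PU: pen up
Final: pos=(0,0), heading=0, 4 segment(s) drawn
Waypoints (5 total):
(0, 0)
(0, -9)
(-9, -9)
(-9, 0)
(0, 0)

Answer: (0, 0)
(0, -9)
(-9, -9)
(-9, 0)
(0, 0)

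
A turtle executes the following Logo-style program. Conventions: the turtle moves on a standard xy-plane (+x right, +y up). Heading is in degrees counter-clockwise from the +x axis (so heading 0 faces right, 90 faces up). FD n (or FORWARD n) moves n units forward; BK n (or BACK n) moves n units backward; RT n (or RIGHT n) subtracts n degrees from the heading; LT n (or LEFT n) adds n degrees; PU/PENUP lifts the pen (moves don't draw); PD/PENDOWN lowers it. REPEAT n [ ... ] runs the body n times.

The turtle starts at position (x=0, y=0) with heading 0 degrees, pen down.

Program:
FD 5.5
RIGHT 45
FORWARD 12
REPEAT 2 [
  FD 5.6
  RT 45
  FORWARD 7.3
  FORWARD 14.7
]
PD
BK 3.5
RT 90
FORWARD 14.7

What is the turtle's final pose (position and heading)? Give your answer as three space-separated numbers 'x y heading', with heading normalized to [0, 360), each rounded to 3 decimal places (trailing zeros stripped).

Executing turtle program step by step:
Start: pos=(0,0), heading=0, pen down
FD 5.5: (0,0) -> (5.5,0) [heading=0, draw]
RT 45: heading 0 -> 315
FD 12: (5.5,0) -> (13.985,-8.485) [heading=315, draw]
REPEAT 2 [
  -- iteration 1/2 --
  FD 5.6: (13.985,-8.485) -> (17.945,-12.445) [heading=315, draw]
  RT 45: heading 315 -> 270
  FD 7.3: (17.945,-12.445) -> (17.945,-19.745) [heading=270, draw]
  FD 14.7: (17.945,-19.745) -> (17.945,-34.445) [heading=270, draw]
  -- iteration 2/2 --
  FD 5.6: (17.945,-34.445) -> (17.945,-40.045) [heading=270, draw]
  RT 45: heading 270 -> 225
  FD 7.3: (17.945,-40.045) -> (12.783,-45.207) [heading=225, draw]
  FD 14.7: (12.783,-45.207) -> (2.389,-55.601) [heading=225, draw]
]
PD: pen down
BK 3.5: (2.389,-55.601) -> (4.864,-53.127) [heading=225, draw]
RT 90: heading 225 -> 135
FD 14.7: (4.864,-53.127) -> (-5.531,-42.732) [heading=135, draw]
Final: pos=(-5.531,-42.732), heading=135, 10 segment(s) drawn

Answer: -5.531 -42.732 135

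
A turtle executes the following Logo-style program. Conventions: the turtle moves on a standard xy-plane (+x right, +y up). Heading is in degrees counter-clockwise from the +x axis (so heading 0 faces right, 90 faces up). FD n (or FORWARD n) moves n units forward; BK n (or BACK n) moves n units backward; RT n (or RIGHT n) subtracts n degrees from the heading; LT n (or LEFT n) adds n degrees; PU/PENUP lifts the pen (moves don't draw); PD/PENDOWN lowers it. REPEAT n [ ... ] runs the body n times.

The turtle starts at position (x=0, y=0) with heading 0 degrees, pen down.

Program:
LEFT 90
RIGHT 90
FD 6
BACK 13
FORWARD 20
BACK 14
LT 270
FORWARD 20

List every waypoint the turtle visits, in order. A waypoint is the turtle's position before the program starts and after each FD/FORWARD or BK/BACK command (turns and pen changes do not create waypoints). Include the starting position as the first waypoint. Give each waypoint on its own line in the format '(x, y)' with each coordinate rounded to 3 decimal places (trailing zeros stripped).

Answer: (0, 0)
(6, 0)
(-7, 0)
(13, 0)
(-1, 0)
(-1, -20)

Derivation:
Executing turtle program step by step:
Start: pos=(0,0), heading=0, pen down
LT 90: heading 0 -> 90
RT 90: heading 90 -> 0
FD 6: (0,0) -> (6,0) [heading=0, draw]
BK 13: (6,0) -> (-7,0) [heading=0, draw]
FD 20: (-7,0) -> (13,0) [heading=0, draw]
BK 14: (13,0) -> (-1,0) [heading=0, draw]
LT 270: heading 0 -> 270
FD 20: (-1,0) -> (-1,-20) [heading=270, draw]
Final: pos=(-1,-20), heading=270, 5 segment(s) drawn
Waypoints (6 total):
(0, 0)
(6, 0)
(-7, 0)
(13, 0)
(-1, 0)
(-1, -20)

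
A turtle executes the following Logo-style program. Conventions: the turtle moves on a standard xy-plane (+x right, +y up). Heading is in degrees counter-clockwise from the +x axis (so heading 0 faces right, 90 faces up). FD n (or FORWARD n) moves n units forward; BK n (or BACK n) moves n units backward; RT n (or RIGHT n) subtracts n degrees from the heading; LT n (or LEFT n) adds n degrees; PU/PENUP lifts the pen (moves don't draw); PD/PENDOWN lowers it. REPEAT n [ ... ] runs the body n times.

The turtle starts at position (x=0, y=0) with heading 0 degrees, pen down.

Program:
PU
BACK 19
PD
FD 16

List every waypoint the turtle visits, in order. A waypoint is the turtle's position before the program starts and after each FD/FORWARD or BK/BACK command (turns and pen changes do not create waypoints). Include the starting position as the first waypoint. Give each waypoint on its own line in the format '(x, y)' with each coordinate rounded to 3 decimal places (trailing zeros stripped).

Executing turtle program step by step:
Start: pos=(0,0), heading=0, pen down
PU: pen up
BK 19: (0,0) -> (-19,0) [heading=0, move]
PD: pen down
FD 16: (-19,0) -> (-3,0) [heading=0, draw]
Final: pos=(-3,0), heading=0, 1 segment(s) drawn
Waypoints (3 total):
(0, 0)
(-19, 0)
(-3, 0)

Answer: (0, 0)
(-19, 0)
(-3, 0)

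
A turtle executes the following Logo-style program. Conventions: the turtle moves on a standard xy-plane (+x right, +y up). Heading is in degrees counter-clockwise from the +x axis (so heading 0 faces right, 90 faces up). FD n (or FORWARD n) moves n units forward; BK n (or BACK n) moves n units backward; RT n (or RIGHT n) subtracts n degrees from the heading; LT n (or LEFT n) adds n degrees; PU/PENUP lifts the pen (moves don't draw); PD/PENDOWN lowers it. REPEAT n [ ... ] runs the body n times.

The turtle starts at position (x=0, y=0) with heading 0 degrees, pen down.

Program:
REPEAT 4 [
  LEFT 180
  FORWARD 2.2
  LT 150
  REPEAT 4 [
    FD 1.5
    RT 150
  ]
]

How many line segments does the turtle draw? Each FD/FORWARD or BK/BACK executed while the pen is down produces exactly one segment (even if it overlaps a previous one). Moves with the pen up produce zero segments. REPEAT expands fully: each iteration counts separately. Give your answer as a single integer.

Executing turtle program step by step:
Start: pos=(0,0), heading=0, pen down
REPEAT 4 [
  -- iteration 1/4 --
  LT 180: heading 0 -> 180
  FD 2.2: (0,0) -> (-2.2,0) [heading=180, draw]
  LT 150: heading 180 -> 330
  REPEAT 4 [
    -- iteration 1/4 --
    FD 1.5: (-2.2,0) -> (-0.901,-0.75) [heading=330, draw]
    RT 150: heading 330 -> 180
    -- iteration 2/4 --
    FD 1.5: (-0.901,-0.75) -> (-2.401,-0.75) [heading=180, draw]
    RT 150: heading 180 -> 30
    -- iteration 3/4 --
    FD 1.5: (-2.401,-0.75) -> (-1.102,0) [heading=30, draw]
    RT 150: heading 30 -> 240
    -- iteration 4/4 --
    FD 1.5: (-1.102,0) -> (-1.852,-1.299) [heading=240, draw]
    RT 150: heading 240 -> 90
  ]
  -- iteration 2/4 --
  LT 180: heading 90 -> 270
  FD 2.2: (-1.852,-1.299) -> (-1.852,-3.499) [heading=270, draw]
  LT 150: heading 270 -> 60
  REPEAT 4 [
    -- iteration 1/4 --
    FD 1.5: (-1.852,-3.499) -> (-1.102,-2.2) [heading=60, draw]
    RT 150: heading 60 -> 270
    -- iteration 2/4 --
    FD 1.5: (-1.102,-2.2) -> (-1.102,-3.7) [heading=270, draw]
    RT 150: heading 270 -> 120
    -- iteration 3/4 --
    FD 1.5: (-1.102,-3.7) -> (-1.852,-2.401) [heading=120, draw]
    RT 150: heading 120 -> 330
    -- iteration 4/4 --
    FD 1.5: (-1.852,-2.401) -> (-0.553,-3.151) [heading=330, draw]
    RT 150: heading 330 -> 180
  ]
  -- iteration 3/4 --
  LT 180: heading 180 -> 0
  FD 2.2: (-0.553,-3.151) -> (1.647,-3.151) [heading=0, draw]
  LT 150: heading 0 -> 150
  REPEAT 4 [
    -- iteration 1/4 --
    FD 1.5: (1.647,-3.151) -> (0.348,-2.401) [heading=150, draw]
    RT 150: heading 150 -> 0
    -- iteration 2/4 --
    FD 1.5: (0.348,-2.401) -> (1.848,-2.401) [heading=0, draw]
    RT 150: heading 0 -> 210
    -- iteration 3/4 --
    FD 1.5: (1.848,-2.401) -> (0.549,-3.151) [heading=210, draw]
    RT 150: heading 210 -> 60
    -- iteration 4/4 --
    FD 1.5: (0.549,-3.151) -> (1.299,-1.852) [heading=60, draw]
    RT 150: heading 60 -> 270
  ]
  -- iteration 4/4 --
  LT 180: heading 270 -> 90
  FD 2.2: (1.299,-1.852) -> (1.299,0.348) [heading=90, draw]
  LT 150: heading 90 -> 240
  REPEAT 4 [
    -- iteration 1/4 --
    FD 1.5: (1.299,0.348) -> (0.549,-0.951) [heading=240, draw]
    RT 150: heading 240 -> 90
    -- iteration 2/4 --
    FD 1.5: (0.549,-0.951) -> (0.549,0.549) [heading=90, draw]
    RT 150: heading 90 -> 300
    -- iteration 3/4 --
    FD 1.5: (0.549,0.549) -> (1.299,-0.75) [heading=300, draw]
    RT 150: heading 300 -> 150
    -- iteration 4/4 --
    FD 1.5: (1.299,-0.75) -> (0,0) [heading=150, draw]
    RT 150: heading 150 -> 0
  ]
]
Final: pos=(0,0), heading=0, 20 segment(s) drawn
Segments drawn: 20

Answer: 20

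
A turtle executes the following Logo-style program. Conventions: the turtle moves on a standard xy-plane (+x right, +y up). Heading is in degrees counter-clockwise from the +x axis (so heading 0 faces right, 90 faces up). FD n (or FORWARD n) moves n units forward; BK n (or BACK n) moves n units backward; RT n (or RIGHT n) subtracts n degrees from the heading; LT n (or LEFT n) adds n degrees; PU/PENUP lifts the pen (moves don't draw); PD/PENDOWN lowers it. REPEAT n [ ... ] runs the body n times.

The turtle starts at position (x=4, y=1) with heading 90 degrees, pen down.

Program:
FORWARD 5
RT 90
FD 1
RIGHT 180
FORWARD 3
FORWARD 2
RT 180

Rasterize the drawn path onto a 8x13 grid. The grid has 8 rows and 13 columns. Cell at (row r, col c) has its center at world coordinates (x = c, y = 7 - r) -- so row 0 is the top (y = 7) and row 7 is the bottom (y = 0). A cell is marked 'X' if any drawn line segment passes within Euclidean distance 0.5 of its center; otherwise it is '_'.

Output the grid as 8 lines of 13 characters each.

Segment 0: (4,1) -> (4,6)
Segment 1: (4,6) -> (5,6)
Segment 2: (5,6) -> (2,6)
Segment 3: (2,6) -> (0,6)

Answer: _____________
XXXXXX_______
____X________
____X________
____X________
____X________
____X________
_____________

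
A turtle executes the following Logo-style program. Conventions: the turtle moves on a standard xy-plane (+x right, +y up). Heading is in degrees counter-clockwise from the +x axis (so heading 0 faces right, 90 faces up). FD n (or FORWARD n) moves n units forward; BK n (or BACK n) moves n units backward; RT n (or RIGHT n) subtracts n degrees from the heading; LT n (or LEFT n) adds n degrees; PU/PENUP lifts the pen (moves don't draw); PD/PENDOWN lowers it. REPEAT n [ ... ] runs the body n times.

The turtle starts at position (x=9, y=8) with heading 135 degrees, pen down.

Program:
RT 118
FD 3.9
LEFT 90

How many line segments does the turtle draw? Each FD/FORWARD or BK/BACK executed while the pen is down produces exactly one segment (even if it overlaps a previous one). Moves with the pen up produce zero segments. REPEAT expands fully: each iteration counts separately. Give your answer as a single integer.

Answer: 1

Derivation:
Executing turtle program step by step:
Start: pos=(9,8), heading=135, pen down
RT 118: heading 135 -> 17
FD 3.9: (9,8) -> (12.73,9.14) [heading=17, draw]
LT 90: heading 17 -> 107
Final: pos=(12.73,9.14), heading=107, 1 segment(s) drawn
Segments drawn: 1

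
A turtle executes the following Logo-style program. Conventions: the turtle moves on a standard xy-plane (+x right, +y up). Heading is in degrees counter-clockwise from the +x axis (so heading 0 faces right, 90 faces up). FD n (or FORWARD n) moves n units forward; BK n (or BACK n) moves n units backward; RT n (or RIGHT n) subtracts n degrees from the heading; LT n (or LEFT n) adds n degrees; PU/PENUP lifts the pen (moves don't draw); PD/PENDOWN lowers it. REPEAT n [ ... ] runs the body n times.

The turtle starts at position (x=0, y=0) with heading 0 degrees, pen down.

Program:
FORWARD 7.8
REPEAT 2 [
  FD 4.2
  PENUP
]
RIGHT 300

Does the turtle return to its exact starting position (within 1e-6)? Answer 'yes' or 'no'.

Answer: no

Derivation:
Executing turtle program step by step:
Start: pos=(0,0), heading=0, pen down
FD 7.8: (0,0) -> (7.8,0) [heading=0, draw]
REPEAT 2 [
  -- iteration 1/2 --
  FD 4.2: (7.8,0) -> (12,0) [heading=0, draw]
  PU: pen up
  -- iteration 2/2 --
  FD 4.2: (12,0) -> (16.2,0) [heading=0, move]
  PU: pen up
]
RT 300: heading 0 -> 60
Final: pos=(16.2,0), heading=60, 2 segment(s) drawn

Start position: (0, 0)
Final position: (16.2, 0)
Distance = 16.2; >= 1e-6 -> NOT closed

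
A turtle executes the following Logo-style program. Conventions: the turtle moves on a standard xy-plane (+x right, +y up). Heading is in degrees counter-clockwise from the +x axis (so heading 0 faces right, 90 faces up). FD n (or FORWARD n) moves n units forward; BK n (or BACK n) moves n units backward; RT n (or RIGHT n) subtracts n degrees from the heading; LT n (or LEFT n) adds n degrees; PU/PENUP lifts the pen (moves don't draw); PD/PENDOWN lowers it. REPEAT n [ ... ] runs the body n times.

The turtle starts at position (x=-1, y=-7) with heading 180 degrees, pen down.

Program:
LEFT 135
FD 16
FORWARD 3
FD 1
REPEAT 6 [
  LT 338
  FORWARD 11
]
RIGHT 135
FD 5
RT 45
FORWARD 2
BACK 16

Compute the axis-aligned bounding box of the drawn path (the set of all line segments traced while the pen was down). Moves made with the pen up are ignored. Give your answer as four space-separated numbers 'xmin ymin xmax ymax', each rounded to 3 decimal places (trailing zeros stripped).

Answer: -25.401 -65.805 17.632 -7

Derivation:
Executing turtle program step by step:
Start: pos=(-1,-7), heading=180, pen down
LT 135: heading 180 -> 315
FD 16: (-1,-7) -> (10.314,-18.314) [heading=315, draw]
FD 3: (10.314,-18.314) -> (12.435,-20.435) [heading=315, draw]
FD 1: (12.435,-20.435) -> (13.142,-21.142) [heading=315, draw]
REPEAT 6 [
  -- iteration 1/6 --
  LT 338: heading 315 -> 293
  FD 11: (13.142,-21.142) -> (17.44,-31.268) [heading=293, draw]
  -- iteration 2/6 --
  LT 338: heading 293 -> 271
  FD 11: (17.44,-31.268) -> (17.632,-42.266) [heading=271, draw]
  -- iteration 3/6 --
  LT 338: heading 271 -> 249
  FD 11: (17.632,-42.266) -> (13.69,-52.535) [heading=249, draw]
  -- iteration 4/6 --
  LT 338: heading 249 -> 227
  FD 11: (13.69,-52.535) -> (6.188,-60.58) [heading=227, draw]
  -- iteration 5/6 --
  LT 338: heading 227 -> 205
  FD 11: (6.188,-60.58) -> (-3.781,-65.229) [heading=205, draw]
  -- iteration 6/6 --
  LT 338: heading 205 -> 183
  FD 11: (-3.781,-65.229) -> (-14.766,-65.805) [heading=183, draw]
]
RT 135: heading 183 -> 48
FD 5: (-14.766,-65.805) -> (-11.421,-62.089) [heading=48, draw]
RT 45: heading 48 -> 3
FD 2: (-11.421,-62.089) -> (-9.423,-61.984) [heading=3, draw]
BK 16: (-9.423,-61.984) -> (-25.401,-62.822) [heading=3, draw]
Final: pos=(-25.401,-62.822), heading=3, 12 segment(s) drawn

Segment endpoints: x in {-25.401, -14.766, -11.421, -9.423, -3.781, -1, 6.188, 10.314, 12.435, 13.142, 13.69, 17.44, 17.632}, y in {-65.805, -65.229, -62.822, -62.089, -61.984, -60.58, -52.535, -42.266, -31.268, -21.142, -20.435, -18.314, -7}
xmin=-25.401, ymin=-65.805, xmax=17.632, ymax=-7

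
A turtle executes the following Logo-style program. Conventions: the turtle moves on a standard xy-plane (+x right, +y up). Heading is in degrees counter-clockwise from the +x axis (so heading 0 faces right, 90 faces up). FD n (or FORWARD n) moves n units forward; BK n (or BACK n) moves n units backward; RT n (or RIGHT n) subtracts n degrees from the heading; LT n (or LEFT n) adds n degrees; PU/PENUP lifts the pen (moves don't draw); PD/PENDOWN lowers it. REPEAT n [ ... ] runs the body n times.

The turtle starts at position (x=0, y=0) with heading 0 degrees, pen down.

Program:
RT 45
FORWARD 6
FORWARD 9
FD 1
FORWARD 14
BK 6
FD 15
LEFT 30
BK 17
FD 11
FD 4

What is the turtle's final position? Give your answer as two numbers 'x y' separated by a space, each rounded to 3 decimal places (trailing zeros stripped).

Executing turtle program step by step:
Start: pos=(0,0), heading=0, pen down
RT 45: heading 0 -> 315
FD 6: (0,0) -> (4.243,-4.243) [heading=315, draw]
FD 9: (4.243,-4.243) -> (10.607,-10.607) [heading=315, draw]
FD 1: (10.607,-10.607) -> (11.314,-11.314) [heading=315, draw]
FD 14: (11.314,-11.314) -> (21.213,-21.213) [heading=315, draw]
BK 6: (21.213,-21.213) -> (16.971,-16.971) [heading=315, draw]
FD 15: (16.971,-16.971) -> (27.577,-27.577) [heading=315, draw]
LT 30: heading 315 -> 345
BK 17: (27.577,-27.577) -> (11.156,-23.177) [heading=345, draw]
FD 11: (11.156,-23.177) -> (21.782,-26.024) [heading=345, draw]
FD 4: (21.782,-26.024) -> (25.645,-27.06) [heading=345, draw]
Final: pos=(25.645,-27.06), heading=345, 9 segment(s) drawn

Answer: 25.645 -27.06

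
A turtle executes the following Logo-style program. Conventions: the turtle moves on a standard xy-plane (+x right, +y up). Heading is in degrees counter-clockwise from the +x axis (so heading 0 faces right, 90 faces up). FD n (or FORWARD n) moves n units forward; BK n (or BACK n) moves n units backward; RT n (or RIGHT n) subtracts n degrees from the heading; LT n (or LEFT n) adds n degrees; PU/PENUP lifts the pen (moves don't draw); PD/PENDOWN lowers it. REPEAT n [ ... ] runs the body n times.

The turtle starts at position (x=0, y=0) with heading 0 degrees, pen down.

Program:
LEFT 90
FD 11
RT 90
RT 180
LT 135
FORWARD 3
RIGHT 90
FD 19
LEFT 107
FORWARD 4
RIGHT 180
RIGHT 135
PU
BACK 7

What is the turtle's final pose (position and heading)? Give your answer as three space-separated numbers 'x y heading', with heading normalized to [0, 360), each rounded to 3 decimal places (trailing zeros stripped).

Answer: -14.476 -8.481 17

Derivation:
Executing turtle program step by step:
Start: pos=(0,0), heading=0, pen down
LT 90: heading 0 -> 90
FD 11: (0,0) -> (0,11) [heading=90, draw]
RT 90: heading 90 -> 0
RT 180: heading 0 -> 180
LT 135: heading 180 -> 315
FD 3: (0,11) -> (2.121,8.879) [heading=315, draw]
RT 90: heading 315 -> 225
FD 19: (2.121,8.879) -> (-11.314,-4.556) [heading=225, draw]
LT 107: heading 225 -> 332
FD 4: (-11.314,-4.556) -> (-7.782,-6.434) [heading=332, draw]
RT 180: heading 332 -> 152
RT 135: heading 152 -> 17
PU: pen up
BK 7: (-7.782,-6.434) -> (-14.476,-8.481) [heading=17, move]
Final: pos=(-14.476,-8.481), heading=17, 4 segment(s) drawn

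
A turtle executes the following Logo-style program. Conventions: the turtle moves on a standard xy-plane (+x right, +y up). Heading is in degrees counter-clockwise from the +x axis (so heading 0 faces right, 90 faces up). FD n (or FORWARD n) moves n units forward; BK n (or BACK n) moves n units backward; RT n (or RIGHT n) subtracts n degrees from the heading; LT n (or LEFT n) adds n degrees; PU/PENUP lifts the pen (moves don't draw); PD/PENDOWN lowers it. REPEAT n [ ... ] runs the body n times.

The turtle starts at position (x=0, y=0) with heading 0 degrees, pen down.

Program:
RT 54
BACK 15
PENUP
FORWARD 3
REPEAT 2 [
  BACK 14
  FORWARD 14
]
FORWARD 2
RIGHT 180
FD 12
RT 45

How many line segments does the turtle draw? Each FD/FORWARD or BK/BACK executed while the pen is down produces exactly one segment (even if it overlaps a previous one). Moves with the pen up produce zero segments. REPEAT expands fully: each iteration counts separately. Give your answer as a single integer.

Answer: 1

Derivation:
Executing turtle program step by step:
Start: pos=(0,0), heading=0, pen down
RT 54: heading 0 -> 306
BK 15: (0,0) -> (-8.817,12.135) [heading=306, draw]
PU: pen up
FD 3: (-8.817,12.135) -> (-7.053,9.708) [heading=306, move]
REPEAT 2 [
  -- iteration 1/2 --
  BK 14: (-7.053,9.708) -> (-15.282,21.034) [heading=306, move]
  FD 14: (-15.282,21.034) -> (-7.053,9.708) [heading=306, move]
  -- iteration 2/2 --
  BK 14: (-7.053,9.708) -> (-15.282,21.034) [heading=306, move]
  FD 14: (-15.282,21.034) -> (-7.053,9.708) [heading=306, move]
]
FD 2: (-7.053,9.708) -> (-5.878,8.09) [heading=306, move]
RT 180: heading 306 -> 126
FD 12: (-5.878,8.09) -> (-12.931,17.798) [heading=126, move]
RT 45: heading 126 -> 81
Final: pos=(-12.931,17.798), heading=81, 1 segment(s) drawn
Segments drawn: 1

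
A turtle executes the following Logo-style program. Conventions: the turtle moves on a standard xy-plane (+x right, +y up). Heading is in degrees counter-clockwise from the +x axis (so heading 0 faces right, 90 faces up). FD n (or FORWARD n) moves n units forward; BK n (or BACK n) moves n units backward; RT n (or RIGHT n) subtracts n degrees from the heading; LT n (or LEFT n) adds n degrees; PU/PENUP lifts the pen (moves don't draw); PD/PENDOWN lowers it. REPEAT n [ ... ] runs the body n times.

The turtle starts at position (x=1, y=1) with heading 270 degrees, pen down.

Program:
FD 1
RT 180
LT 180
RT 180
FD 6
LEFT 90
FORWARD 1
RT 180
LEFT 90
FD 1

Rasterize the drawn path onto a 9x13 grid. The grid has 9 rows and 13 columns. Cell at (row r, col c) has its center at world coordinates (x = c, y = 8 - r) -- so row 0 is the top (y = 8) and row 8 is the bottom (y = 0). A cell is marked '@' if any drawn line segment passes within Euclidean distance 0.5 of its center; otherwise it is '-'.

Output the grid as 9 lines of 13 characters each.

Segment 0: (1,1) -> (1,0)
Segment 1: (1,0) -> (1,6)
Segment 2: (1,6) -> (0,6)
Segment 3: (0,6) -> (0,7)

Answer: -------------
@------------
@@-----------
-@-----------
-@-----------
-@-----------
-@-----------
-@-----------
-@-----------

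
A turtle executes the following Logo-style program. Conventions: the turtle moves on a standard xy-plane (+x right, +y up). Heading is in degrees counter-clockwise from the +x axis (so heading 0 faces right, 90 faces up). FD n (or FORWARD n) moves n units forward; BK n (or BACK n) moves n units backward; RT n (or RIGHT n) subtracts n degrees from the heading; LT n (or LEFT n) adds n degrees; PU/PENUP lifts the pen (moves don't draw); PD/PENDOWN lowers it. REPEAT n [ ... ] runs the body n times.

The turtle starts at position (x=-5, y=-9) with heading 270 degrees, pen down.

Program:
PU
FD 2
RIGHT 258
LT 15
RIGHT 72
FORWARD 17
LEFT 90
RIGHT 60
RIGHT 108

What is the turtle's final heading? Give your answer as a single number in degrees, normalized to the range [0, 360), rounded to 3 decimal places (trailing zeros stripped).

Answer: 237

Derivation:
Executing turtle program step by step:
Start: pos=(-5,-9), heading=270, pen down
PU: pen up
FD 2: (-5,-9) -> (-5,-11) [heading=270, move]
RT 258: heading 270 -> 12
LT 15: heading 12 -> 27
RT 72: heading 27 -> 315
FD 17: (-5,-11) -> (7.021,-23.021) [heading=315, move]
LT 90: heading 315 -> 45
RT 60: heading 45 -> 345
RT 108: heading 345 -> 237
Final: pos=(7.021,-23.021), heading=237, 0 segment(s) drawn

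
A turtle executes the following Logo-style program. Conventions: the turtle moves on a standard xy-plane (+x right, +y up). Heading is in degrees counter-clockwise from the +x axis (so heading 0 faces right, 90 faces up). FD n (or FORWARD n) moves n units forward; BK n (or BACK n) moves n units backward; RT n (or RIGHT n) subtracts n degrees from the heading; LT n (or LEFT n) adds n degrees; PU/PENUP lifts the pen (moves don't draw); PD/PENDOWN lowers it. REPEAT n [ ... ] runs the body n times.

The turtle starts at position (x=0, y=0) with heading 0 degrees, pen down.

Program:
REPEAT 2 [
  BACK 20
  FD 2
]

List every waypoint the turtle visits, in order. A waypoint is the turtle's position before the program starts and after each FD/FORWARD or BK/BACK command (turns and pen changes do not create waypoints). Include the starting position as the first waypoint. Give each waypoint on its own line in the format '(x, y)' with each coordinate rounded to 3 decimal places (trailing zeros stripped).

Executing turtle program step by step:
Start: pos=(0,0), heading=0, pen down
REPEAT 2 [
  -- iteration 1/2 --
  BK 20: (0,0) -> (-20,0) [heading=0, draw]
  FD 2: (-20,0) -> (-18,0) [heading=0, draw]
  -- iteration 2/2 --
  BK 20: (-18,0) -> (-38,0) [heading=0, draw]
  FD 2: (-38,0) -> (-36,0) [heading=0, draw]
]
Final: pos=(-36,0), heading=0, 4 segment(s) drawn
Waypoints (5 total):
(0, 0)
(-20, 0)
(-18, 0)
(-38, 0)
(-36, 0)

Answer: (0, 0)
(-20, 0)
(-18, 0)
(-38, 0)
(-36, 0)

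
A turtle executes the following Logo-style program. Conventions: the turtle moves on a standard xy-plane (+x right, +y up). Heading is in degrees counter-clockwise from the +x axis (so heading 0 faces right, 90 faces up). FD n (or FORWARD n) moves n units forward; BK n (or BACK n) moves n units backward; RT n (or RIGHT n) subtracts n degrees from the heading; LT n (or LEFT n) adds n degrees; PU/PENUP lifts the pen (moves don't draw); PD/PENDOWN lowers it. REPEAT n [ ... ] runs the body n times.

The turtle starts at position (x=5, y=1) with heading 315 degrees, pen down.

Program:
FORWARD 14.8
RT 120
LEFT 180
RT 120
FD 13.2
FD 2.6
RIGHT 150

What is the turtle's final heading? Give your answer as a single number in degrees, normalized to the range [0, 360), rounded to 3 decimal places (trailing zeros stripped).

Answer: 105

Derivation:
Executing turtle program step by step:
Start: pos=(5,1), heading=315, pen down
FD 14.8: (5,1) -> (15.465,-9.465) [heading=315, draw]
RT 120: heading 315 -> 195
LT 180: heading 195 -> 15
RT 120: heading 15 -> 255
FD 13.2: (15.465,-9.465) -> (12.049,-22.215) [heading=255, draw]
FD 2.6: (12.049,-22.215) -> (11.376,-24.727) [heading=255, draw]
RT 150: heading 255 -> 105
Final: pos=(11.376,-24.727), heading=105, 3 segment(s) drawn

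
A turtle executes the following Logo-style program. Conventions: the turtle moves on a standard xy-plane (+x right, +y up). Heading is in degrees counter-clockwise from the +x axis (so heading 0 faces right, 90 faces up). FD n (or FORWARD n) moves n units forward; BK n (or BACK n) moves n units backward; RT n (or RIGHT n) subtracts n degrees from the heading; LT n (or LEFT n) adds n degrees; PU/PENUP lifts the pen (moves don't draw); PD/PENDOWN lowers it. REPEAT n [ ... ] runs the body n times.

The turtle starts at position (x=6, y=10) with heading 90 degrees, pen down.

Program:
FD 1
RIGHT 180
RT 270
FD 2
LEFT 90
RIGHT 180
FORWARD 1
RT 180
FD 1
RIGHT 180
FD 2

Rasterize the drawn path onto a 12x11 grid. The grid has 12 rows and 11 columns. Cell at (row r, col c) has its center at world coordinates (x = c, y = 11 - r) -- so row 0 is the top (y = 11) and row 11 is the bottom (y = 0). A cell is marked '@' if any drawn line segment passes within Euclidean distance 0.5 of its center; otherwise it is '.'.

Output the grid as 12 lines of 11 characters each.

Answer: ......@@@..
......@.@..
........@..
...........
...........
...........
...........
...........
...........
...........
...........
...........

Derivation:
Segment 0: (6,10) -> (6,11)
Segment 1: (6,11) -> (8,11)
Segment 2: (8,11) -> (8,10)
Segment 3: (8,10) -> (8,11)
Segment 4: (8,11) -> (8,9)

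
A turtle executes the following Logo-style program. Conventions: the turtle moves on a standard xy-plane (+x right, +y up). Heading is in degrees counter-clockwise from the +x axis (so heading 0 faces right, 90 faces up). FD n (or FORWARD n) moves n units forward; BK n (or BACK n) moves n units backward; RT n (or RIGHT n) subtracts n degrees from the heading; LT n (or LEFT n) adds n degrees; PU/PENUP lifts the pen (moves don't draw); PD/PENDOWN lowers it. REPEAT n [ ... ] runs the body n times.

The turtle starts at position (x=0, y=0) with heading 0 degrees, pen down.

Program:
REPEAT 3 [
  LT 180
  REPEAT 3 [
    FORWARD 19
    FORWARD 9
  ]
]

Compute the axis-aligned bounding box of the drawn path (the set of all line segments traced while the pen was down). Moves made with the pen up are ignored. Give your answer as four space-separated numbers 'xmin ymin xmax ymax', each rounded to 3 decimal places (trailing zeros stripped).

Executing turtle program step by step:
Start: pos=(0,0), heading=0, pen down
REPEAT 3 [
  -- iteration 1/3 --
  LT 180: heading 0 -> 180
  REPEAT 3 [
    -- iteration 1/3 --
    FD 19: (0,0) -> (-19,0) [heading=180, draw]
    FD 9: (-19,0) -> (-28,0) [heading=180, draw]
    -- iteration 2/3 --
    FD 19: (-28,0) -> (-47,0) [heading=180, draw]
    FD 9: (-47,0) -> (-56,0) [heading=180, draw]
    -- iteration 3/3 --
    FD 19: (-56,0) -> (-75,0) [heading=180, draw]
    FD 9: (-75,0) -> (-84,0) [heading=180, draw]
  ]
  -- iteration 2/3 --
  LT 180: heading 180 -> 0
  REPEAT 3 [
    -- iteration 1/3 --
    FD 19: (-84,0) -> (-65,0) [heading=0, draw]
    FD 9: (-65,0) -> (-56,0) [heading=0, draw]
    -- iteration 2/3 --
    FD 19: (-56,0) -> (-37,0) [heading=0, draw]
    FD 9: (-37,0) -> (-28,0) [heading=0, draw]
    -- iteration 3/3 --
    FD 19: (-28,0) -> (-9,0) [heading=0, draw]
    FD 9: (-9,0) -> (0,0) [heading=0, draw]
  ]
  -- iteration 3/3 --
  LT 180: heading 0 -> 180
  REPEAT 3 [
    -- iteration 1/3 --
    FD 19: (0,0) -> (-19,0) [heading=180, draw]
    FD 9: (-19,0) -> (-28,0) [heading=180, draw]
    -- iteration 2/3 --
    FD 19: (-28,0) -> (-47,0) [heading=180, draw]
    FD 9: (-47,0) -> (-56,0) [heading=180, draw]
    -- iteration 3/3 --
    FD 19: (-56,0) -> (-75,0) [heading=180, draw]
    FD 9: (-75,0) -> (-84,0) [heading=180, draw]
  ]
]
Final: pos=(-84,0), heading=180, 18 segment(s) drawn

Segment endpoints: x in {-84, -75, -65, -56, -47, -37, -28, -19, -9, 0}, y in {0, 0, 0, 0, 0, 0, 0, 0, 0, 0, 0, 0, 0, 0, 0, 0, 0}
xmin=-84, ymin=0, xmax=0, ymax=0

Answer: -84 0 0 0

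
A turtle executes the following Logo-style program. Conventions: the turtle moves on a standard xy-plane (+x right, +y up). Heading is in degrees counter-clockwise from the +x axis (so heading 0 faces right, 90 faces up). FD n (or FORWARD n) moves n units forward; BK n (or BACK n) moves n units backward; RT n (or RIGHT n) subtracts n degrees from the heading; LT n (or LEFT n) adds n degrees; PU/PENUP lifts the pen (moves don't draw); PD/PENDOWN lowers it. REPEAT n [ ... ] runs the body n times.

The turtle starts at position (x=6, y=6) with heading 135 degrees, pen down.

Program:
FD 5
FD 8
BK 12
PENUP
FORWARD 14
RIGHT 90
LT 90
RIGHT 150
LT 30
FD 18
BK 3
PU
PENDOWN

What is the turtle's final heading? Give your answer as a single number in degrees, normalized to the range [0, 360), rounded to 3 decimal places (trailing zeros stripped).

Answer: 15

Derivation:
Executing turtle program step by step:
Start: pos=(6,6), heading=135, pen down
FD 5: (6,6) -> (2.464,9.536) [heading=135, draw]
FD 8: (2.464,9.536) -> (-3.192,15.192) [heading=135, draw]
BK 12: (-3.192,15.192) -> (5.293,6.707) [heading=135, draw]
PU: pen up
FD 14: (5.293,6.707) -> (-4.607,16.607) [heading=135, move]
RT 90: heading 135 -> 45
LT 90: heading 45 -> 135
RT 150: heading 135 -> 345
LT 30: heading 345 -> 15
FD 18: (-4.607,16.607) -> (12.78,21.265) [heading=15, move]
BK 3: (12.78,21.265) -> (9.882,20.489) [heading=15, move]
PU: pen up
PD: pen down
Final: pos=(9.882,20.489), heading=15, 3 segment(s) drawn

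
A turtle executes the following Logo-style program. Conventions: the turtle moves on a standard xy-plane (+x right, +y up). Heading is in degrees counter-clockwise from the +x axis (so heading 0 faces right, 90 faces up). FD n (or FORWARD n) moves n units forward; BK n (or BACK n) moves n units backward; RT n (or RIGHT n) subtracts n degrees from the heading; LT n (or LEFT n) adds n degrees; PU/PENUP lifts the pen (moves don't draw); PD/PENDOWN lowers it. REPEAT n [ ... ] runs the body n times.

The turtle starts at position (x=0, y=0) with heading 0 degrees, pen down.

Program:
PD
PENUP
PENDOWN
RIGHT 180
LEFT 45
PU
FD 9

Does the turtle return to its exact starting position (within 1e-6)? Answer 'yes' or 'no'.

Answer: no

Derivation:
Executing turtle program step by step:
Start: pos=(0,0), heading=0, pen down
PD: pen down
PU: pen up
PD: pen down
RT 180: heading 0 -> 180
LT 45: heading 180 -> 225
PU: pen up
FD 9: (0,0) -> (-6.364,-6.364) [heading=225, move]
Final: pos=(-6.364,-6.364), heading=225, 0 segment(s) drawn

Start position: (0, 0)
Final position: (-6.364, -6.364)
Distance = 9; >= 1e-6 -> NOT closed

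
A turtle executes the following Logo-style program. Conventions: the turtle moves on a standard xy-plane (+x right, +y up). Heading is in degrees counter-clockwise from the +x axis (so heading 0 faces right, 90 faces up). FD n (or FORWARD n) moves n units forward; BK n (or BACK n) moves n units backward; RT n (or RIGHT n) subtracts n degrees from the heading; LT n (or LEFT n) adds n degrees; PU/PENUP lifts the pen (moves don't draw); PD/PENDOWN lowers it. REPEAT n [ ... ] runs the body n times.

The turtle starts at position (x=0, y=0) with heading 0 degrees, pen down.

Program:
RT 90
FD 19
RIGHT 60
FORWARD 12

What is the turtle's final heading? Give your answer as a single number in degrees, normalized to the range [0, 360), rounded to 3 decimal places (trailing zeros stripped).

Answer: 210

Derivation:
Executing turtle program step by step:
Start: pos=(0,0), heading=0, pen down
RT 90: heading 0 -> 270
FD 19: (0,0) -> (0,-19) [heading=270, draw]
RT 60: heading 270 -> 210
FD 12: (0,-19) -> (-10.392,-25) [heading=210, draw]
Final: pos=(-10.392,-25), heading=210, 2 segment(s) drawn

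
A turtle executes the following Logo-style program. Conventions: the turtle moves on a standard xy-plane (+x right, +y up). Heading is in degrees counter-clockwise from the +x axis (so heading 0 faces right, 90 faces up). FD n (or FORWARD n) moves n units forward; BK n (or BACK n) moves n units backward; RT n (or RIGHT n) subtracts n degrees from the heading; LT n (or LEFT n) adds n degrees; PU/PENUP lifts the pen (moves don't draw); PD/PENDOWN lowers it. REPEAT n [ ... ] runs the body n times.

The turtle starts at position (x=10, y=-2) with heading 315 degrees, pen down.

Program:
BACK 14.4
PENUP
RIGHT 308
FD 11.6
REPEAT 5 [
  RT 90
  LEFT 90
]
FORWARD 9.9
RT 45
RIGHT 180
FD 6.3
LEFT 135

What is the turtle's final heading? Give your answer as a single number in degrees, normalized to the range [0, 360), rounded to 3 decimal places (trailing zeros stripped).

Executing turtle program step by step:
Start: pos=(10,-2), heading=315, pen down
BK 14.4: (10,-2) -> (-0.182,8.182) [heading=315, draw]
PU: pen up
RT 308: heading 315 -> 7
FD 11.6: (-0.182,8.182) -> (11.331,9.596) [heading=7, move]
REPEAT 5 [
  -- iteration 1/5 --
  RT 90: heading 7 -> 277
  LT 90: heading 277 -> 7
  -- iteration 2/5 --
  RT 90: heading 7 -> 277
  LT 90: heading 277 -> 7
  -- iteration 3/5 --
  RT 90: heading 7 -> 277
  LT 90: heading 277 -> 7
  -- iteration 4/5 --
  RT 90: heading 7 -> 277
  LT 90: heading 277 -> 7
  -- iteration 5/5 --
  RT 90: heading 7 -> 277
  LT 90: heading 277 -> 7
]
FD 9.9: (11.331,9.596) -> (21.157,10.803) [heading=7, move]
RT 45: heading 7 -> 322
RT 180: heading 322 -> 142
FD 6.3: (21.157,10.803) -> (16.193,14.681) [heading=142, move]
LT 135: heading 142 -> 277
Final: pos=(16.193,14.681), heading=277, 1 segment(s) drawn

Answer: 277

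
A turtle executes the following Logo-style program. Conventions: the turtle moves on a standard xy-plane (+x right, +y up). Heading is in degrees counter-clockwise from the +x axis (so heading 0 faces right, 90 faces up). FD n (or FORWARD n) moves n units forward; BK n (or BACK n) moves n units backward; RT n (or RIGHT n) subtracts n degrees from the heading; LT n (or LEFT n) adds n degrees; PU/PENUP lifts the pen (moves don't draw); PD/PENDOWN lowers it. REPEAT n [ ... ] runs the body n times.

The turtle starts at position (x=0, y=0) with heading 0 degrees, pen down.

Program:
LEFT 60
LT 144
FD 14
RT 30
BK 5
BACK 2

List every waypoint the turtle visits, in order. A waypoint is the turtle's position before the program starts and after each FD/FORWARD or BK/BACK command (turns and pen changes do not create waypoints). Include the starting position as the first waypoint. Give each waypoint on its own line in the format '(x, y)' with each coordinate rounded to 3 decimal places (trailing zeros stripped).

Executing turtle program step by step:
Start: pos=(0,0), heading=0, pen down
LT 60: heading 0 -> 60
LT 144: heading 60 -> 204
FD 14: (0,0) -> (-12.79,-5.694) [heading=204, draw]
RT 30: heading 204 -> 174
BK 5: (-12.79,-5.694) -> (-7.817,-6.217) [heading=174, draw]
BK 2: (-7.817,-6.217) -> (-5.828,-6.426) [heading=174, draw]
Final: pos=(-5.828,-6.426), heading=174, 3 segment(s) drawn
Waypoints (4 total):
(0, 0)
(-12.79, -5.694)
(-7.817, -6.217)
(-5.828, -6.426)

Answer: (0, 0)
(-12.79, -5.694)
(-7.817, -6.217)
(-5.828, -6.426)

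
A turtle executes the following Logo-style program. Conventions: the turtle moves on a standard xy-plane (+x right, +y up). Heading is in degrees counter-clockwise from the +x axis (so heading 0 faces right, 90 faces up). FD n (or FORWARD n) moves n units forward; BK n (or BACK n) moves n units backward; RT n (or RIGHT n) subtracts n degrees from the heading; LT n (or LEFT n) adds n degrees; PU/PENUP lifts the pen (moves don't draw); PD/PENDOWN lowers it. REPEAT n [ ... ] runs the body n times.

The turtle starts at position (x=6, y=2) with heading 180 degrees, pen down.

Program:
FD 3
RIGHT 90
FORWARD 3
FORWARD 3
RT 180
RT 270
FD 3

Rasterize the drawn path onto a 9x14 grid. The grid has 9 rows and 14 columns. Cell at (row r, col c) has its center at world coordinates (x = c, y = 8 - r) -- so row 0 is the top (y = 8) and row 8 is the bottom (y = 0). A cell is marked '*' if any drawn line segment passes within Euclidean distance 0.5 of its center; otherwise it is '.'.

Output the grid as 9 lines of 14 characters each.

Answer: ...****.......
...*..........
...*..........
...*..........
...*..........
...*..........
...****.......
..............
..............

Derivation:
Segment 0: (6,2) -> (3,2)
Segment 1: (3,2) -> (3,5)
Segment 2: (3,5) -> (3,8)
Segment 3: (3,8) -> (6,8)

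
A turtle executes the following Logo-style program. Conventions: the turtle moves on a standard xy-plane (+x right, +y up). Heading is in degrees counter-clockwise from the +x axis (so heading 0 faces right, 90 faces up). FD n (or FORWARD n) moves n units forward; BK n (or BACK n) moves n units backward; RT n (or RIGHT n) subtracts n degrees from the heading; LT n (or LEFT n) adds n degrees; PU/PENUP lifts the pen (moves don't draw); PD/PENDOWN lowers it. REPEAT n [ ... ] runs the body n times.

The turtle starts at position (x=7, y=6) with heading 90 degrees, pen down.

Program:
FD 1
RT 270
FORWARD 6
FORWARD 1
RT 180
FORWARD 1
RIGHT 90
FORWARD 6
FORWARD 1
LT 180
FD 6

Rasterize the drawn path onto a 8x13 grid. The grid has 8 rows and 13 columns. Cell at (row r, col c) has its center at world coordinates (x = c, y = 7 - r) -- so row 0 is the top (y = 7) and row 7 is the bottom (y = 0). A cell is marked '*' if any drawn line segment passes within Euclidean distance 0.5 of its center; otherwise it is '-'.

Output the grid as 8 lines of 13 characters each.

Answer: ********-----
-*-----*-----
-*-----------
-*-----------
-*-----------
-*-----------
-*-----------
-*-----------

Derivation:
Segment 0: (7,6) -> (7,7)
Segment 1: (7,7) -> (1,7)
Segment 2: (1,7) -> (0,7)
Segment 3: (0,7) -> (1,7)
Segment 4: (1,7) -> (1,1)
Segment 5: (1,1) -> (1,-0)
Segment 6: (1,-0) -> (1,6)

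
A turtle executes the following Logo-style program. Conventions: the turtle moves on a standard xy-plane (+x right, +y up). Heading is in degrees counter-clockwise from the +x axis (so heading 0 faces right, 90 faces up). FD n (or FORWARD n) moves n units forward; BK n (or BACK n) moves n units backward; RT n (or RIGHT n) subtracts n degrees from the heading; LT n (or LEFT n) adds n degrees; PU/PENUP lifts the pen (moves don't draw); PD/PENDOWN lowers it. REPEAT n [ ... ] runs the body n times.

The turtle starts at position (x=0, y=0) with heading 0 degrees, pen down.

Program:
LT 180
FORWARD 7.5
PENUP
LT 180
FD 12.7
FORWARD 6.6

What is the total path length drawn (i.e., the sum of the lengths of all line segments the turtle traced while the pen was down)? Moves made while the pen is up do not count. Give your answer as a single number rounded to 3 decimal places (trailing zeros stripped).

Executing turtle program step by step:
Start: pos=(0,0), heading=0, pen down
LT 180: heading 0 -> 180
FD 7.5: (0,0) -> (-7.5,0) [heading=180, draw]
PU: pen up
LT 180: heading 180 -> 0
FD 12.7: (-7.5,0) -> (5.2,0) [heading=0, move]
FD 6.6: (5.2,0) -> (11.8,0) [heading=0, move]
Final: pos=(11.8,0), heading=0, 1 segment(s) drawn

Segment lengths:
  seg 1: (0,0) -> (-7.5,0), length = 7.5
Total = 7.5

Answer: 7.5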